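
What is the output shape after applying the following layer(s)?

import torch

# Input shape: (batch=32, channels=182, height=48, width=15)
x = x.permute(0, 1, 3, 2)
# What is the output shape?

Input shape: (32, 182, 48, 15)
Output shape: (32, 182, 15, 48)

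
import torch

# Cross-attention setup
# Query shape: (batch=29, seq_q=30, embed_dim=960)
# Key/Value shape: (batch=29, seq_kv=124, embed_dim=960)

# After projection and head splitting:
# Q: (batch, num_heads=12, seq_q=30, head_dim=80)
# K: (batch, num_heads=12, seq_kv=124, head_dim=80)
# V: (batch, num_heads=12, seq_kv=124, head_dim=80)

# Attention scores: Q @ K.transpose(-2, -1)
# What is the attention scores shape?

Input shape: (29, 30, 960)
Output shape: (29, 12, 30, 124)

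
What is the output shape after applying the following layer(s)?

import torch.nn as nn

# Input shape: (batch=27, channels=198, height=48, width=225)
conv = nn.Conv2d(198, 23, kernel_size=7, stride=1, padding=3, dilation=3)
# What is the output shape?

Input shape: (27, 198, 48, 225)
Output shape: (27, 23, 36, 213)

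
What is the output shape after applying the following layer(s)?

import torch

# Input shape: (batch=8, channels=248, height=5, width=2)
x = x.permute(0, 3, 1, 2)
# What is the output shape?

Input shape: (8, 248, 5, 2)
Output shape: (8, 2, 248, 5)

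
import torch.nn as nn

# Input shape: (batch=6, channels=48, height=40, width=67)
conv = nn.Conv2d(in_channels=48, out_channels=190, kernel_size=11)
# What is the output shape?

Input shape: (6, 48, 40, 67)
Output shape: (6, 190, 30, 57)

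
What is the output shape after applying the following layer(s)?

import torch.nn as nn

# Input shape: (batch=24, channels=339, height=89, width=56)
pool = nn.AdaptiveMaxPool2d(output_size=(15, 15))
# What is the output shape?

Input shape: (24, 339, 89, 56)
Output shape: (24, 339, 15, 15)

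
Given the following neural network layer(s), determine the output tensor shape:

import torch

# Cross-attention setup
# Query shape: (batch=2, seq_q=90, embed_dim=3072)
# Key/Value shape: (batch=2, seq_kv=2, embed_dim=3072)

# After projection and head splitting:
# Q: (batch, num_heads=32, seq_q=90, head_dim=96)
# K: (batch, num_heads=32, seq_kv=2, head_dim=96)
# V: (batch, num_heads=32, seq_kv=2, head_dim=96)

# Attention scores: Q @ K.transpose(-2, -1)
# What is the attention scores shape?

Input shape: (2, 90, 3072)
Output shape: (2, 32, 90, 2)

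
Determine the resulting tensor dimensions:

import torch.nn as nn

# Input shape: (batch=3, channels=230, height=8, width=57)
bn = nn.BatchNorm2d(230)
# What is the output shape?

Input shape: (3, 230, 8, 57)
Output shape: (3, 230, 8, 57)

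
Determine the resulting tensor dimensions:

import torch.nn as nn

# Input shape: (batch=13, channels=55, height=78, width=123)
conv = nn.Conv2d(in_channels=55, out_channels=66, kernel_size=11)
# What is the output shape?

Input shape: (13, 55, 78, 123)
Output shape: (13, 66, 68, 113)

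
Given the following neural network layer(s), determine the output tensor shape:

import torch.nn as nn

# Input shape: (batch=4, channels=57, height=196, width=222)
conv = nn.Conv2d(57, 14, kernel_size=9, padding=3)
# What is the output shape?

Input shape: (4, 57, 196, 222)
Output shape: (4, 14, 194, 220)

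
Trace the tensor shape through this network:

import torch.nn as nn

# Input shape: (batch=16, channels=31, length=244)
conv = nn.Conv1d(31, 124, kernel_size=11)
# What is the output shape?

Input shape: (16, 31, 244)
Output shape: (16, 124, 234)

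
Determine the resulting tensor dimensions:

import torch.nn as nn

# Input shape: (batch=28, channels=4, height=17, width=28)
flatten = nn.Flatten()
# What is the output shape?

Input shape: (28, 4, 17, 28)
Output shape: (28, 1904)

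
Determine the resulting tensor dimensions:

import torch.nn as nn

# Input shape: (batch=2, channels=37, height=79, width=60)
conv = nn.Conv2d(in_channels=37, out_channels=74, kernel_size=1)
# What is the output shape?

Input shape: (2, 37, 79, 60)
Output shape: (2, 74, 79, 60)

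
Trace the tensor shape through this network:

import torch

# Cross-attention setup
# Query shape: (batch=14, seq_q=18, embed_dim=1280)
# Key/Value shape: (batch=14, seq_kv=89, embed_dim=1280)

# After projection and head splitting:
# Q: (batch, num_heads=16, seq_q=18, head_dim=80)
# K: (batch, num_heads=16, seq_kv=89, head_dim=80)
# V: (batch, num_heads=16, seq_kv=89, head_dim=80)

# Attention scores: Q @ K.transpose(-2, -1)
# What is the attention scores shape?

Input shape: (14, 18, 1280)
Output shape: (14, 16, 18, 89)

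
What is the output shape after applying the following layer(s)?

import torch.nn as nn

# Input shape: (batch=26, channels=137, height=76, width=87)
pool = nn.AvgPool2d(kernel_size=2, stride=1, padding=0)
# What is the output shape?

Input shape: (26, 137, 76, 87)
Output shape: (26, 137, 75, 86)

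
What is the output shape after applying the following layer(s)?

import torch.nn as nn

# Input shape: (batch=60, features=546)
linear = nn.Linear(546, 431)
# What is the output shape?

Input shape: (60, 546)
Output shape: (60, 431)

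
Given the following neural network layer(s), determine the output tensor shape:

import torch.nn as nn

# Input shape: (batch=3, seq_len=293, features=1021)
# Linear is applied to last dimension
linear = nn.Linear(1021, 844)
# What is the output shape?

Input shape: (3, 293, 1021)
Output shape: (3, 293, 844)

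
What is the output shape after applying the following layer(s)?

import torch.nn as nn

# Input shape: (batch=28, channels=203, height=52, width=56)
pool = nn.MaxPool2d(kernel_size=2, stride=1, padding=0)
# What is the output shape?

Input shape: (28, 203, 52, 56)
Output shape: (28, 203, 51, 55)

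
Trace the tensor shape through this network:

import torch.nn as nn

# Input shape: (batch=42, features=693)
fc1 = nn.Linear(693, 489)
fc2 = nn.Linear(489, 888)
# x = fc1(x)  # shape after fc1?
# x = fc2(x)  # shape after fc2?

Input shape: (42, 693)
  -> after fc1: (42, 489)
Output shape: (42, 888)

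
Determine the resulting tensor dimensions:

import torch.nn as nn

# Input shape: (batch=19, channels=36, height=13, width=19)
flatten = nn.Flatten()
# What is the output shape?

Input shape: (19, 36, 13, 19)
Output shape: (19, 8892)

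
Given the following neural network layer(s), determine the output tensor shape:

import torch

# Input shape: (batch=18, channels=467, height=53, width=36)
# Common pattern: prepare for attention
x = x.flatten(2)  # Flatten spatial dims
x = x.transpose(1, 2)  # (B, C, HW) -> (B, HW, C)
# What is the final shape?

Input shape: (18, 467, 53, 36)
  -> after flatten(2): (18, 467, 1908)
Output shape: (18, 1908, 467)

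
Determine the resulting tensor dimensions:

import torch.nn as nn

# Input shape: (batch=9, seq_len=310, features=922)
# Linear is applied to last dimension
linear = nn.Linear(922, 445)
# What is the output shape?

Input shape: (9, 310, 922)
Output shape: (9, 310, 445)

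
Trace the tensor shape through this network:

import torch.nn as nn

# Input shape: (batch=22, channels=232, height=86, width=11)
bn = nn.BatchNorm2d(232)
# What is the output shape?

Input shape: (22, 232, 86, 11)
Output shape: (22, 232, 86, 11)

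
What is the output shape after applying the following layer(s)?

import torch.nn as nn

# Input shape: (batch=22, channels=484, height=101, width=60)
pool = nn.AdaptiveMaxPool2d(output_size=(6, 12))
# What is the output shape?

Input shape: (22, 484, 101, 60)
Output shape: (22, 484, 6, 12)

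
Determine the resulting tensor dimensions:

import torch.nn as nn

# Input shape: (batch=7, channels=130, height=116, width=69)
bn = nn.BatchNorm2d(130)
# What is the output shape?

Input shape: (7, 130, 116, 69)
Output shape: (7, 130, 116, 69)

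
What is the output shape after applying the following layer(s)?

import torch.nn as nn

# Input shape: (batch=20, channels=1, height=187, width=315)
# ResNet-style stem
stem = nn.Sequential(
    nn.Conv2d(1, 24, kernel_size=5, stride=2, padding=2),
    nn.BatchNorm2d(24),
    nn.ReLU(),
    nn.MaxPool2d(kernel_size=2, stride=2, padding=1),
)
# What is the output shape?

Input shape: (20, 1, 187, 315)
  -> after Conv2d 5x5 stride=2: (20, 24, 94, 158)
Output shape: (20, 24, 48, 80)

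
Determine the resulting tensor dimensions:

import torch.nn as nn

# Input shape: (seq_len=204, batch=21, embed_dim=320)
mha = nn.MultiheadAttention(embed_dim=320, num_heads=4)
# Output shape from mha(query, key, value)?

Input shape: (204, 21, 320)
Output shape: (204, 21, 320)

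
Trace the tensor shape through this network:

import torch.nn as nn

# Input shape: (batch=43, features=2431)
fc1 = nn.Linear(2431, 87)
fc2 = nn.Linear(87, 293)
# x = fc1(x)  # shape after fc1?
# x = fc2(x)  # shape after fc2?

Input shape: (43, 2431)
  -> after fc1: (43, 87)
Output shape: (43, 293)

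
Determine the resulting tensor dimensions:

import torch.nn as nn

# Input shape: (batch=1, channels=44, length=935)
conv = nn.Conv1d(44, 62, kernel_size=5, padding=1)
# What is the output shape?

Input shape: (1, 44, 935)
Output shape: (1, 62, 933)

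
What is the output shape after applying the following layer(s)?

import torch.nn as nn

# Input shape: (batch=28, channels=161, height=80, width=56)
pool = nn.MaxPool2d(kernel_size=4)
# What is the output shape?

Input shape: (28, 161, 80, 56)
Output shape: (28, 161, 20, 14)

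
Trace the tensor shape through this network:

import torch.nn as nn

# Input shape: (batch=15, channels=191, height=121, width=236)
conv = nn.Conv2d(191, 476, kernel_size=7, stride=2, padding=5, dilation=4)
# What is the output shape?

Input shape: (15, 191, 121, 236)
Output shape: (15, 476, 54, 111)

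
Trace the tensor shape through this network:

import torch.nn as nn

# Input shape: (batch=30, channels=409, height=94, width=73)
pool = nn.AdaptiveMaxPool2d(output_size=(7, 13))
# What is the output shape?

Input shape: (30, 409, 94, 73)
Output shape: (30, 409, 7, 13)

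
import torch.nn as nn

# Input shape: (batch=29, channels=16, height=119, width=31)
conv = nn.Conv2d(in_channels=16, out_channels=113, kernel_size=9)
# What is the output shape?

Input shape: (29, 16, 119, 31)
Output shape: (29, 113, 111, 23)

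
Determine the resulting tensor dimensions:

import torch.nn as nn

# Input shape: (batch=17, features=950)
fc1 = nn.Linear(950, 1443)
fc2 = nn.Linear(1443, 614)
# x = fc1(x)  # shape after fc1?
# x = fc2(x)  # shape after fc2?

Input shape: (17, 950)
  -> after fc1: (17, 1443)
Output shape: (17, 614)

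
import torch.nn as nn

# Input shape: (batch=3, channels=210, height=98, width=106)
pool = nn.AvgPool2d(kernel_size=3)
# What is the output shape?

Input shape: (3, 210, 98, 106)
Output shape: (3, 210, 32, 35)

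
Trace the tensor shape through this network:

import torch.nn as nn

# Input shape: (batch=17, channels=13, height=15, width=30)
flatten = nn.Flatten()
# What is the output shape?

Input shape: (17, 13, 15, 30)
Output shape: (17, 5850)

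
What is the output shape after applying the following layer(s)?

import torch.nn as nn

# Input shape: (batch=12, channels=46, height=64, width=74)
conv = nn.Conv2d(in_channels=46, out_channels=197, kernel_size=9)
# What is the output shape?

Input shape: (12, 46, 64, 74)
Output shape: (12, 197, 56, 66)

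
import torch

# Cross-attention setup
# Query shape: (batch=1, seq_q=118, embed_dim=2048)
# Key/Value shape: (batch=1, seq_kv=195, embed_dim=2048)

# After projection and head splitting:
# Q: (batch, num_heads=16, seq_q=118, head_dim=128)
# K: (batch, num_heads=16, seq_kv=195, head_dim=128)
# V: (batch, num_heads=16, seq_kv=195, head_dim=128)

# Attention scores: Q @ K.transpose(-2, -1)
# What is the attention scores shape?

Input shape: (1, 118, 2048)
Output shape: (1, 16, 118, 195)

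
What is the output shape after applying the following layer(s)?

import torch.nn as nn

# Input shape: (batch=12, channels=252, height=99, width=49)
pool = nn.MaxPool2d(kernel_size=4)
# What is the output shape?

Input shape: (12, 252, 99, 49)
Output shape: (12, 252, 24, 12)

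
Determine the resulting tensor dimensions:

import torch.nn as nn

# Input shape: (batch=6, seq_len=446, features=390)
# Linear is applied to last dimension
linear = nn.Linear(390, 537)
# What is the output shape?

Input shape: (6, 446, 390)
Output shape: (6, 446, 537)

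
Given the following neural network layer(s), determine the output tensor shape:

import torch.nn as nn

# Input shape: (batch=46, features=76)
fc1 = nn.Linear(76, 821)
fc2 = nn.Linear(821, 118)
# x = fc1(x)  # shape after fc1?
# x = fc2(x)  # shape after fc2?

Input shape: (46, 76)
  -> after fc1: (46, 821)
Output shape: (46, 118)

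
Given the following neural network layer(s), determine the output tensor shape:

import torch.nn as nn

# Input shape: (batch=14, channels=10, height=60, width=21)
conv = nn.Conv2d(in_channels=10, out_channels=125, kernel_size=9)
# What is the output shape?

Input shape: (14, 10, 60, 21)
Output shape: (14, 125, 52, 13)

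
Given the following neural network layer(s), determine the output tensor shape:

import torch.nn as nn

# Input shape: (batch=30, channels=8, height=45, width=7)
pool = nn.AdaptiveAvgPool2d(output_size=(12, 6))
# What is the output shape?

Input shape: (30, 8, 45, 7)
Output shape: (30, 8, 12, 6)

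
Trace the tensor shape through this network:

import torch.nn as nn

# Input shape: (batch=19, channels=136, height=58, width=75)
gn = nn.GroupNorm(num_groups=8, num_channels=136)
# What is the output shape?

Input shape: (19, 136, 58, 75)
Output shape: (19, 136, 58, 75)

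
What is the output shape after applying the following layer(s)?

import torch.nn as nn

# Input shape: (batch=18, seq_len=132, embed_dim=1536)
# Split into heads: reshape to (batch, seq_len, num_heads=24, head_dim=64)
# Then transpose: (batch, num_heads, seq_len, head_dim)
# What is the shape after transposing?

Input shape: (18, 132, 1536)
  -> after reshape: (18, 132, 24, 64)
Output shape: (18, 24, 132, 64)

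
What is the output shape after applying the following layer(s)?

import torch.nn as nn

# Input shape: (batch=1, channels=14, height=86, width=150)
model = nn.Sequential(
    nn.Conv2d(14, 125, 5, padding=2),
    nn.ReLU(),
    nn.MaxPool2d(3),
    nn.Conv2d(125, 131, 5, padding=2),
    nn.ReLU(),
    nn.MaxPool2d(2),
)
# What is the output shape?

Input shape: (1, 14, 86, 150)
  -> after first Conv2d: (1, 125, 86, 150)
  -> after first MaxPool2d: (1, 125, 28, 50)
  -> after second Conv2d: (1, 131, 28, 50)
Output shape: (1, 131, 14, 25)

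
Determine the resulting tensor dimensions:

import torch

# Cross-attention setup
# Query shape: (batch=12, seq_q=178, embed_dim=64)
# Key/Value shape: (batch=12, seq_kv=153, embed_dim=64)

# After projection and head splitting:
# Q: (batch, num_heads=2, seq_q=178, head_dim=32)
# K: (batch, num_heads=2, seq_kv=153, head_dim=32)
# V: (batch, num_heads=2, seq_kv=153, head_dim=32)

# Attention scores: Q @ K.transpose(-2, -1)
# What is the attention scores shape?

Input shape: (12, 178, 64)
Output shape: (12, 2, 178, 153)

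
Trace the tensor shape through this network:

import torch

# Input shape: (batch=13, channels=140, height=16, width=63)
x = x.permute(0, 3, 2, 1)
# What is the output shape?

Input shape: (13, 140, 16, 63)
Output shape: (13, 63, 16, 140)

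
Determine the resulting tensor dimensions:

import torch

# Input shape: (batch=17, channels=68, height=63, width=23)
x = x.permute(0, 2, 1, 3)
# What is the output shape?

Input shape: (17, 68, 63, 23)
Output shape: (17, 63, 68, 23)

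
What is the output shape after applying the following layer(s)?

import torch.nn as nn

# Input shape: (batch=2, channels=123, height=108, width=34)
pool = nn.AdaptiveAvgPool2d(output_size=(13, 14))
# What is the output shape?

Input shape: (2, 123, 108, 34)
Output shape: (2, 123, 13, 14)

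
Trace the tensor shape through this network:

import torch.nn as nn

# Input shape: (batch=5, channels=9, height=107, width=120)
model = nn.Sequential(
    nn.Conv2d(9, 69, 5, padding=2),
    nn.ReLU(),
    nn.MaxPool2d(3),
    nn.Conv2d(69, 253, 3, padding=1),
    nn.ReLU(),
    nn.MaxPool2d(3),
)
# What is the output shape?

Input shape: (5, 9, 107, 120)
  -> after first Conv2d: (5, 69, 107, 120)
  -> after first MaxPool2d: (5, 69, 35, 40)
  -> after second Conv2d: (5, 253, 35, 40)
Output shape: (5, 253, 11, 13)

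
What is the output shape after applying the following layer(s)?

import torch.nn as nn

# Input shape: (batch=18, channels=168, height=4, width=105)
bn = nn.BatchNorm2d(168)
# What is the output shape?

Input shape: (18, 168, 4, 105)
Output shape: (18, 168, 4, 105)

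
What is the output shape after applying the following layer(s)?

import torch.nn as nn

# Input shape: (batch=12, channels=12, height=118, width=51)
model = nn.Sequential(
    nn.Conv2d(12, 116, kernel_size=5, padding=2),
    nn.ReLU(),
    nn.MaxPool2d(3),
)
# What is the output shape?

Input shape: (12, 12, 118, 51)
  -> after Conv2d: (12, 116, 118, 51)
  -> after ReLU: (12, 116, 118, 51)
Output shape: (12, 116, 39, 17)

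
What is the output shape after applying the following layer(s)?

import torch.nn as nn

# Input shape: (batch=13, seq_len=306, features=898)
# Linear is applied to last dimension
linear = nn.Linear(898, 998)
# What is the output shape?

Input shape: (13, 306, 898)
Output shape: (13, 306, 998)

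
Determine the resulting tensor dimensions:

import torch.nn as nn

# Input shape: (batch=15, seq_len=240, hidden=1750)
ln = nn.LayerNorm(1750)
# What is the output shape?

Input shape: (15, 240, 1750)
Output shape: (15, 240, 1750)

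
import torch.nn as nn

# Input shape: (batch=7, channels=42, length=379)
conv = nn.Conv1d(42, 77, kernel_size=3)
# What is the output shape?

Input shape: (7, 42, 379)
Output shape: (7, 77, 377)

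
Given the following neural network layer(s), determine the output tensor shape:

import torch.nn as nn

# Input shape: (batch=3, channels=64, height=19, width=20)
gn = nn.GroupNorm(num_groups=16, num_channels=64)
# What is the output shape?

Input shape: (3, 64, 19, 20)
Output shape: (3, 64, 19, 20)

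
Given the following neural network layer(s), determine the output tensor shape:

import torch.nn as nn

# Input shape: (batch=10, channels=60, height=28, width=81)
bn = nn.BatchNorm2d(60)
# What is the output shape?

Input shape: (10, 60, 28, 81)
Output shape: (10, 60, 28, 81)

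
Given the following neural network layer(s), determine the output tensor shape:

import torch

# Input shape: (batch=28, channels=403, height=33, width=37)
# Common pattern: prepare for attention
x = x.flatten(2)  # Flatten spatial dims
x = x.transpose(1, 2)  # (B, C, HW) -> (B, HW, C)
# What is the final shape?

Input shape: (28, 403, 33, 37)
  -> after flatten(2): (28, 403, 1221)
Output shape: (28, 1221, 403)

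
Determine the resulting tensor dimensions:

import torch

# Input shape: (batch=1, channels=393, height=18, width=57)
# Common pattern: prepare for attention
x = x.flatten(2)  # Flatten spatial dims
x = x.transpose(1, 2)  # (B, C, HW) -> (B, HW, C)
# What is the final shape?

Input shape: (1, 393, 18, 57)
  -> after flatten(2): (1, 393, 1026)
Output shape: (1, 1026, 393)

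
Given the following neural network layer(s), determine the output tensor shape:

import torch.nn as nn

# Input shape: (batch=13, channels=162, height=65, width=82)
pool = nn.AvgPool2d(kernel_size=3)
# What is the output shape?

Input shape: (13, 162, 65, 82)
Output shape: (13, 162, 21, 27)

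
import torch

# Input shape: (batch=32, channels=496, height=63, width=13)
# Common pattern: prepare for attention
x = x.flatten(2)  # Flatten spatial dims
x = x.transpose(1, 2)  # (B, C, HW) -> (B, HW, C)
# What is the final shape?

Input shape: (32, 496, 63, 13)
  -> after flatten(2): (32, 496, 819)
Output shape: (32, 819, 496)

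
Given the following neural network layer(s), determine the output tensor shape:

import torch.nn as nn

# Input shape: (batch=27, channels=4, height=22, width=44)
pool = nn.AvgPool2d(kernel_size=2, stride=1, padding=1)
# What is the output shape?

Input shape: (27, 4, 22, 44)
Output shape: (27, 4, 23, 45)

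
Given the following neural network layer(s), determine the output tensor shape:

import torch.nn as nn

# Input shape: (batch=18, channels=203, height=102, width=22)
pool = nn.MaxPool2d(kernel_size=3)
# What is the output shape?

Input shape: (18, 203, 102, 22)
Output shape: (18, 203, 34, 7)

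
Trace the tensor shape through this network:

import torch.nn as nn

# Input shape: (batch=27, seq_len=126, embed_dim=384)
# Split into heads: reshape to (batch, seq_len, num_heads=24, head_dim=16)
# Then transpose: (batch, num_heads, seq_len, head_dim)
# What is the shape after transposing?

Input shape: (27, 126, 384)
  -> after reshape: (27, 126, 24, 16)
Output shape: (27, 24, 126, 16)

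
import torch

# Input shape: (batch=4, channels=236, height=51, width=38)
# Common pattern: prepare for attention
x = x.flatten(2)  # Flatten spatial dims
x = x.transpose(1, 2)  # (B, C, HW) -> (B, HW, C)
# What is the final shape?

Input shape: (4, 236, 51, 38)
  -> after flatten(2): (4, 236, 1938)
Output shape: (4, 1938, 236)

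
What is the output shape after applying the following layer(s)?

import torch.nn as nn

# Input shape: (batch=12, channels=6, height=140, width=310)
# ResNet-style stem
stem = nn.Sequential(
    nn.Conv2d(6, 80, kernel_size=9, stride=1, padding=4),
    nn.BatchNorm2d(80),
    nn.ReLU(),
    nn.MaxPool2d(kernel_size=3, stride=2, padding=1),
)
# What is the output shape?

Input shape: (12, 6, 140, 310)
  -> after Conv2d 9x9 stride=1: (12, 80, 140, 310)
Output shape: (12, 80, 70, 155)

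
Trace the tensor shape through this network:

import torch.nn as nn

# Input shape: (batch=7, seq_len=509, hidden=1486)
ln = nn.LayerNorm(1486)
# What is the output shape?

Input shape: (7, 509, 1486)
Output shape: (7, 509, 1486)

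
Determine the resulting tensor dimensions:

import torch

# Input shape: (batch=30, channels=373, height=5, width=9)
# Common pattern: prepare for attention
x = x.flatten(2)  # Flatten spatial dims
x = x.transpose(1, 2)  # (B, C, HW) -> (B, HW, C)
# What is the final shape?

Input shape: (30, 373, 5, 9)
  -> after flatten(2): (30, 373, 45)
Output shape: (30, 45, 373)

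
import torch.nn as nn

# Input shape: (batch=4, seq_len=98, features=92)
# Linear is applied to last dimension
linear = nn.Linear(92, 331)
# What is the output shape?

Input shape: (4, 98, 92)
Output shape: (4, 98, 331)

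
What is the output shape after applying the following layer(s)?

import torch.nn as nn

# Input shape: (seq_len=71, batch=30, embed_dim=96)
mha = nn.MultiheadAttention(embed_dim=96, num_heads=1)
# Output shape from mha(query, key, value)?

Input shape: (71, 30, 96)
Output shape: (71, 30, 96)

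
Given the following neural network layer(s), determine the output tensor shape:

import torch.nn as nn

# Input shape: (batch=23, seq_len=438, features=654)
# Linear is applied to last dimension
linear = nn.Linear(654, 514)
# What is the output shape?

Input shape: (23, 438, 654)
Output shape: (23, 438, 514)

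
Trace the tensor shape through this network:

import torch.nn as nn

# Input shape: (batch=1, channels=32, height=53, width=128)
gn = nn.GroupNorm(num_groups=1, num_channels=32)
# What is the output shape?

Input shape: (1, 32, 53, 128)
Output shape: (1, 32, 53, 128)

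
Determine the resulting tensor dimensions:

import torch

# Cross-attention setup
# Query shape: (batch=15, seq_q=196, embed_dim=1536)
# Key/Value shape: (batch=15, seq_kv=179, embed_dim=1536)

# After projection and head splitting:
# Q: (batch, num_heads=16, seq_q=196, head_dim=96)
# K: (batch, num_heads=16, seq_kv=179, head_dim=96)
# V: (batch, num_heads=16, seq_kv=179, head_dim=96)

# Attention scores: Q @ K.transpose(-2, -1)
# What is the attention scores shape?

Input shape: (15, 196, 1536)
Output shape: (15, 16, 196, 179)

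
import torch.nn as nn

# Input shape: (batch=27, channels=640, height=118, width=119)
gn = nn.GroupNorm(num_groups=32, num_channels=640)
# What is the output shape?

Input shape: (27, 640, 118, 119)
Output shape: (27, 640, 118, 119)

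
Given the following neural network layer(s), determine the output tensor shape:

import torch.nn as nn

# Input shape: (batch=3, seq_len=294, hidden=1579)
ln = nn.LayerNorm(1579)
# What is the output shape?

Input shape: (3, 294, 1579)
Output shape: (3, 294, 1579)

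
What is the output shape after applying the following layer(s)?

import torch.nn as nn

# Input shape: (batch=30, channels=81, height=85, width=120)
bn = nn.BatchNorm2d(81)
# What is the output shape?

Input shape: (30, 81, 85, 120)
Output shape: (30, 81, 85, 120)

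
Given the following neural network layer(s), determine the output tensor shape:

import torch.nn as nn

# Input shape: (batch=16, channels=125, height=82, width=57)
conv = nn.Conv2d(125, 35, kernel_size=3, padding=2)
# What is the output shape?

Input shape: (16, 125, 82, 57)
Output shape: (16, 35, 84, 59)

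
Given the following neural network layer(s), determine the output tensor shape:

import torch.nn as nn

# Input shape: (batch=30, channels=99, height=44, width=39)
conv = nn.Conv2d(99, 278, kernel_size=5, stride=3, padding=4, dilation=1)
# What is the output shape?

Input shape: (30, 99, 44, 39)
Output shape: (30, 278, 16, 15)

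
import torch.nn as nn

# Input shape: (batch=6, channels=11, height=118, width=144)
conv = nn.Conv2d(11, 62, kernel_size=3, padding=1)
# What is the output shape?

Input shape: (6, 11, 118, 144)
Output shape: (6, 62, 118, 144)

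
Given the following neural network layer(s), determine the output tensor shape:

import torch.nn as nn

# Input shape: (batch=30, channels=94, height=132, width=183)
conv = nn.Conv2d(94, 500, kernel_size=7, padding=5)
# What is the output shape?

Input shape: (30, 94, 132, 183)
Output shape: (30, 500, 136, 187)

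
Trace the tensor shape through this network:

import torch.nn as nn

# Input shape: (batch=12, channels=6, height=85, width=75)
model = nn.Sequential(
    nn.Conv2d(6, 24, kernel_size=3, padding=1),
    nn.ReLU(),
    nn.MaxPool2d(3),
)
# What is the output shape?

Input shape: (12, 6, 85, 75)
  -> after Conv2d: (12, 24, 85, 75)
  -> after ReLU: (12, 24, 85, 75)
Output shape: (12, 24, 28, 25)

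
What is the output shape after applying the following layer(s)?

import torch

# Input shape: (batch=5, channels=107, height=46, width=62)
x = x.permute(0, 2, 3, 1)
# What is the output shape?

Input shape: (5, 107, 46, 62)
Output shape: (5, 46, 62, 107)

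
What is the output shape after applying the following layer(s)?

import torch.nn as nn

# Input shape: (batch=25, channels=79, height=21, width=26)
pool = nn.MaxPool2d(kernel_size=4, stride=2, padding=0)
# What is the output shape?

Input shape: (25, 79, 21, 26)
Output shape: (25, 79, 9, 12)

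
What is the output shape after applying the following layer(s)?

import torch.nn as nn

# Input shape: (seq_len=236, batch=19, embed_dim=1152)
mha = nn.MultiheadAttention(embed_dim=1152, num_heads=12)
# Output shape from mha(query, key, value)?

Input shape: (236, 19, 1152)
Output shape: (236, 19, 1152)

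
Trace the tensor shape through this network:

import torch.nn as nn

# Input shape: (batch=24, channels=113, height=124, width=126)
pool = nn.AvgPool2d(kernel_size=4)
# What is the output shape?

Input shape: (24, 113, 124, 126)
Output shape: (24, 113, 31, 31)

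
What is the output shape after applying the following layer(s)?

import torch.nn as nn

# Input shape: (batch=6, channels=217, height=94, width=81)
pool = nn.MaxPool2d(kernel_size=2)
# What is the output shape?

Input shape: (6, 217, 94, 81)
Output shape: (6, 217, 47, 40)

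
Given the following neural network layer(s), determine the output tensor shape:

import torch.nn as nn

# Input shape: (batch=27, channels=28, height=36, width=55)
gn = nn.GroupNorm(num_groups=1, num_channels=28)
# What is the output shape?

Input shape: (27, 28, 36, 55)
Output shape: (27, 28, 36, 55)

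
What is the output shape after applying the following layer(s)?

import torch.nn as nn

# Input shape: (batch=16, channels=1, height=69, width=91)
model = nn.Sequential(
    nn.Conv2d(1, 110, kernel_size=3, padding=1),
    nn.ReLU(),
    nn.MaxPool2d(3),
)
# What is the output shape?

Input shape: (16, 1, 69, 91)
  -> after Conv2d: (16, 110, 69, 91)
  -> after ReLU: (16, 110, 69, 91)
Output shape: (16, 110, 23, 30)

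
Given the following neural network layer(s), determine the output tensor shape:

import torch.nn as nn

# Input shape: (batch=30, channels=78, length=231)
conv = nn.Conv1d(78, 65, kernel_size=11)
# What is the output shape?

Input shape: (30, 78, 231)
Output shape: (30, 65, 221)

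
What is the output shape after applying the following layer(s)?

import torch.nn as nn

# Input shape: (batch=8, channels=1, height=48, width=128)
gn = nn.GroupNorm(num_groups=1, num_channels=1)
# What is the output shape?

Input shape: (8, 1, 48, 128)
Output shape: (8, 1, 48, 128)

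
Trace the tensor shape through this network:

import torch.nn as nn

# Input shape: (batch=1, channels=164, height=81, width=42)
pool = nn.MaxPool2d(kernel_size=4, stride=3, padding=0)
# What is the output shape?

Input shape: (1, 164, 81, 42)
Output shape: (1, 164, 26, 13)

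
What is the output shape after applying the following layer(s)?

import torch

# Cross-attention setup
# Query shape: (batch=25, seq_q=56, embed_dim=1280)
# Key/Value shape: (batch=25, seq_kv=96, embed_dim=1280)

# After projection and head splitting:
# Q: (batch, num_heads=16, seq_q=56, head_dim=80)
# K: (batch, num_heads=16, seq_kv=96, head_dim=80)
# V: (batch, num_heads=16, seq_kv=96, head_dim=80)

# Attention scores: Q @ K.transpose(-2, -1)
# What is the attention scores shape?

Input shape: (25, 56, 1280)
Output shape: (25, 16, 56, 96)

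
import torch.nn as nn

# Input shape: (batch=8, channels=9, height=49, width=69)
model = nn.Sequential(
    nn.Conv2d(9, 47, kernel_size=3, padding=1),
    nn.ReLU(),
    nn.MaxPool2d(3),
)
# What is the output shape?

Input shape: (8, 9, 49, 69)
  -> after Conv2d: (8, 47, 49, 69)
  -> after ReLU: (8, 47, 49, 69)
Output shape: (8, 47, 16, 23)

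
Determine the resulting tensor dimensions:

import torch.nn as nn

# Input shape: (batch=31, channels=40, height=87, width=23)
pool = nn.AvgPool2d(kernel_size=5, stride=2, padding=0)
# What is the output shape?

Input shape: (31, 40, 87, 23)
Output shape: (31, 40, 42, 10)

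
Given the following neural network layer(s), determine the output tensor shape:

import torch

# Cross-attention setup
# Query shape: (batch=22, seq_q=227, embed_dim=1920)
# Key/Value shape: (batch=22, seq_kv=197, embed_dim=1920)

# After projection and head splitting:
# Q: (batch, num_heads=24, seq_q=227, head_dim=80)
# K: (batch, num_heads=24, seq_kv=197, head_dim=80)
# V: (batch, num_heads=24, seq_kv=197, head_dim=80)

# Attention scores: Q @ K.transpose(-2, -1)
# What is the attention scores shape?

Input shape: (22, 227, 1920)
Output shape: (22, 24, 227, 197)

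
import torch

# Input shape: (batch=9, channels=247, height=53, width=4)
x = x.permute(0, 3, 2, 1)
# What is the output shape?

Input shape: (9, 247, 53, 4)
Output shape: (9, 4, 53, 247)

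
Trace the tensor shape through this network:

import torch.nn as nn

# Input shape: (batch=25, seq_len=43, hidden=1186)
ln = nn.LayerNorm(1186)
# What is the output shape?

Input shape: (25, 43, 1186)
Output shape: (25, 43, 1186)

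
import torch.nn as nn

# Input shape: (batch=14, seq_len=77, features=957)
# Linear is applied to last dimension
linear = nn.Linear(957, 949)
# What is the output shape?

Input shape: (14, 77, 957)
Output shape: (14, 77, 949)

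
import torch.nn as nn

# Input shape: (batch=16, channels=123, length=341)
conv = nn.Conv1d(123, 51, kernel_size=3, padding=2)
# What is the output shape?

Input shape: (16, 123, 341)
Output shape: (16, 51, 343)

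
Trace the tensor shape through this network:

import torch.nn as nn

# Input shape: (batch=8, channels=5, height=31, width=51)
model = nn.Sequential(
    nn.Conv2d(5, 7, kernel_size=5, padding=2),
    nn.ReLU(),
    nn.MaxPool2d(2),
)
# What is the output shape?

Input shape: (8, 5, 31, 51)
  -> after Conv2d: (8, 7, 31, 51)
  -> after ReLU: (8, 7, 31, 51)
Output shape: (8, 7, 15, 25)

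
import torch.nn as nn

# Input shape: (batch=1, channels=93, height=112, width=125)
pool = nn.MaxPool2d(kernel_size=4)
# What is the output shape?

Input shape: (1, 93, 112, 125)
Output shape: (1, 93, 28, 31)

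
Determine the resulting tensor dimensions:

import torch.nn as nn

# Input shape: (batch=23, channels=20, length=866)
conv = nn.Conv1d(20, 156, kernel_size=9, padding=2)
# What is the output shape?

Input shape: (23, 20, 866)
Output shape: (23, 156, 862)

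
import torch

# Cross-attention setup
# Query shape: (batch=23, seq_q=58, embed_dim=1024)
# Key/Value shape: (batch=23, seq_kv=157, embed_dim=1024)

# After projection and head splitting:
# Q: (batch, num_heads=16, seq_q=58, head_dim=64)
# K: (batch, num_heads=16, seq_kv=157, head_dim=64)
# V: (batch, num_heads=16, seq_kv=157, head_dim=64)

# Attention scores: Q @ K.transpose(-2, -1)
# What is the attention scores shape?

Input shape: (23, 58, 1024)
Output shape: (23, 16, 58, 157)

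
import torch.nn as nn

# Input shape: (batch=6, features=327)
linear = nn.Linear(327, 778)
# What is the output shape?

Input shape: (6, 327)
Output shape: (6, 778)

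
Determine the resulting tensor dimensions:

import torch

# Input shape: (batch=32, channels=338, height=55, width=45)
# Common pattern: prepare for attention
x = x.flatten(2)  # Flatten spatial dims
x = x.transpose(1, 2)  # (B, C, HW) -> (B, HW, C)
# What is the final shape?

Input shape: (32, 338, 55, 45)
  -> after flatten(2): (32, 338, 2475)
Output shape: (32, 2475, 338)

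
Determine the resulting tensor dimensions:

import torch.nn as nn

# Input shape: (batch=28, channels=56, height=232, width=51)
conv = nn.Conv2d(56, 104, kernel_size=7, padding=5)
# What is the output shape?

Input shape: (28, 56, 232, 51)
Output shape: (28, 104, 236, 55)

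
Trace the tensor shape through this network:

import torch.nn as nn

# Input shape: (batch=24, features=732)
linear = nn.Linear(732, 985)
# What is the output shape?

Input shape: (24, 732)
Output shape: (24, 985)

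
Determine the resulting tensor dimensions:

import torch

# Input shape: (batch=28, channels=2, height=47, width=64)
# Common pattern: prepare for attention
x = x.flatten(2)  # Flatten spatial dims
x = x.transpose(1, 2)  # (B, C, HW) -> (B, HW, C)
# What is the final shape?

Input shape: (28, 2, 47, 64)
  -> after flatten(2): (28, 2, 3008)
Output shape: (28, 3008, 2)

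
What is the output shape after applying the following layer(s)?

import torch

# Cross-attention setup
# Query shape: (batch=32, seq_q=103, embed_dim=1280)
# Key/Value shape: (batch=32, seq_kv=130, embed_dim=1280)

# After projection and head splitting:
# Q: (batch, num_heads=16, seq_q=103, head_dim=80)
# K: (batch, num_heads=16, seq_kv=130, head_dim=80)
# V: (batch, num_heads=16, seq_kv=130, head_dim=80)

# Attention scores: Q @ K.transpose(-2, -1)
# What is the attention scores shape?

Input shape: (32, 103, 1280)
Output shape: (32, 16, 103, 130)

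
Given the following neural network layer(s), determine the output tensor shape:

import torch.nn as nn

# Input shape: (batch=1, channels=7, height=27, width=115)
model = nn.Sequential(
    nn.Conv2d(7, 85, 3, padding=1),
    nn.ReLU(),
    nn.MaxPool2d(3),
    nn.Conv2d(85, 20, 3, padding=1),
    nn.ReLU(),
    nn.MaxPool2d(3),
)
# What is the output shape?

Input shape: (1, 7, 27, 115)
  -> after first Conv2d: (1, 85, 27, 115)
  -> after first MaxPool2d: (1, 85, 9, 38)
  -> after second Conv2d: (1, 20, 9, 38)
Output shape: (1, 20, 3, 12)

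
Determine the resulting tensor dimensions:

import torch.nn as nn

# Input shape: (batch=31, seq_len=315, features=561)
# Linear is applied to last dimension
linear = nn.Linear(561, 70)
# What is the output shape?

Input shape: (31, 315, 561)
Output shape: (31, 315, 70)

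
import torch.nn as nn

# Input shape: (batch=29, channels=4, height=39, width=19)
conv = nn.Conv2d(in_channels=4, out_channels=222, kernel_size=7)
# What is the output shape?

Input shape: (29, 4, 39, 19)
Output shape: (29, 222, 33, 13)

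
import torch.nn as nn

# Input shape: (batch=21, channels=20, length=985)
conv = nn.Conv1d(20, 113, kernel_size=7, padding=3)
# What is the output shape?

Input shape: (21, 20, 985)
Output shape: (21, 113, 985)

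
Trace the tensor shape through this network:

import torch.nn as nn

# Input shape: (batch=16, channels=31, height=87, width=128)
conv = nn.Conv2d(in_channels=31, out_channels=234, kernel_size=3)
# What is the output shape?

Input shape: (16, 31, 87, 128)
Output shape: (16, 234, 85, 126)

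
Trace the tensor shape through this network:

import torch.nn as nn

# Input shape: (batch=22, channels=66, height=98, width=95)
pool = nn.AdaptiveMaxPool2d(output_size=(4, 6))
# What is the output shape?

Input shape: (22, 66, 98, 95)
Output shape: (22, 66, 4, 6)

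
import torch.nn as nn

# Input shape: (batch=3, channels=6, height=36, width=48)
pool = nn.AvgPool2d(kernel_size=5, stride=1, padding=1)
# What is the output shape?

Input shape: (3, 6, 36, 48)
Output shape: (3, 6, 34, 46)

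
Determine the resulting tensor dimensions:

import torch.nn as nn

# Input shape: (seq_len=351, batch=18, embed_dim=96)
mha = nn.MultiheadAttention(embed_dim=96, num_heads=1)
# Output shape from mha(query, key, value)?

Input shape: (351, 18, 96)
Output shape: (351, 18, 96)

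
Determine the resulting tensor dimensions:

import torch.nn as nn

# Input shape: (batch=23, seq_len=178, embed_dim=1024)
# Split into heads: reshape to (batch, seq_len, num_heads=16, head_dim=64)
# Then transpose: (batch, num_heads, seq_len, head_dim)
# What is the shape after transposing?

Input shape: (23, 178, 1024)
  -> after reshape: (23, 178, 16, 64)
Output shape: (23, 16, 178, 64)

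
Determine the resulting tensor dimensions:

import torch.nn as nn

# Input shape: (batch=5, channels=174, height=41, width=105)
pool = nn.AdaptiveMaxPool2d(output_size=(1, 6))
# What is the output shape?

Input shape: (5, 174, 41, 105)
Output shape: (5, 174, 1, 6)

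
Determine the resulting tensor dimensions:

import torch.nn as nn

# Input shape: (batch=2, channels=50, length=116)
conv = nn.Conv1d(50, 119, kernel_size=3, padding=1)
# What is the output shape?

Input shape: (2, 50, 116)
Output shape: (2, 119, 116)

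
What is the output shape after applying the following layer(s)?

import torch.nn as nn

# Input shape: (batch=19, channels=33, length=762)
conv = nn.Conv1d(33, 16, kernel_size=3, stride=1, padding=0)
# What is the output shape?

Input shape: (19, 33, 762)
Output shape: (19, 16, 760)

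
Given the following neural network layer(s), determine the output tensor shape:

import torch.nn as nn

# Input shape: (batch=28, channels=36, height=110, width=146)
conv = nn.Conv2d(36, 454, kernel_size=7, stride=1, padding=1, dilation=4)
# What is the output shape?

Input shape: (28, 36, 110, 146)
Output shape: (28, 454, 88, 124)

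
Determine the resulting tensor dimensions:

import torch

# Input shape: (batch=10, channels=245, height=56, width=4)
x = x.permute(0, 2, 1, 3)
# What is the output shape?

Input shape: (10, 245, 56, 4)
Output shape: (10, 56, 245, 4)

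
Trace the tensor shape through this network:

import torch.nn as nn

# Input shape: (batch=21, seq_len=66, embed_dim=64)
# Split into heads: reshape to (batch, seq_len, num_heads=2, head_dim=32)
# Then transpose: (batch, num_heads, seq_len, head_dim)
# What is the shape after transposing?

Input shape: (21, 66, 64)
  -> after reshape: (21, 66, 2, 32)
Output shape: (21, 2, 66, 32)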